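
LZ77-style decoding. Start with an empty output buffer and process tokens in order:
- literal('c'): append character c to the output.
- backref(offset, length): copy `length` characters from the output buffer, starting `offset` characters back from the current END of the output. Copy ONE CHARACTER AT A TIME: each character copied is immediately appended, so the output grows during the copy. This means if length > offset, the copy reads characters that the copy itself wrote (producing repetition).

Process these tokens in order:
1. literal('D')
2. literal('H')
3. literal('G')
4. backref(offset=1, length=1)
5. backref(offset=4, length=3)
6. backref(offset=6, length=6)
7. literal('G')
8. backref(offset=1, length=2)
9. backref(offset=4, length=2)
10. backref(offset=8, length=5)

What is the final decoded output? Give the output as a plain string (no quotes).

Token 1: literal('D'). Output: "D"
Token 2: literal('H'). Output: "DH"
Token 3: literal('G'). Output: "DHG"
Token 4: backref(off=1, len=1). Copied 'G' from pos 2. Output: "DHGG"
Token 5: backref(off=4, len=3). Copied 'DHG' from pos 0. Output: "DHGGDHG"
Token 6: backref(off=6, len=6). Copied 'HGGDHG' from pos 1. Output: "DHGGDHGHGGDHG"
Token 7: literal('G'). Output: "DHGGDHGHGGDHGG"
Token 8: backref(off=1, len=2) (overlapping!). Copied 'GG' from pos 13. Output: "DHGGDHGHGGDHGGGG"
Token 9: backref(off=4, len=2). Copied 'GG' from pos 12. Output: "DHGGDHGHGGDHGGGGGG"
Token 10: backref(off=8, len=5). Copied 'DHGGG' from pos 10. Output: "DHGGDHGHGGDHGGGGGGDHGGG"

Answer: DHGGDHGHGGDHGGGGGGDHGGG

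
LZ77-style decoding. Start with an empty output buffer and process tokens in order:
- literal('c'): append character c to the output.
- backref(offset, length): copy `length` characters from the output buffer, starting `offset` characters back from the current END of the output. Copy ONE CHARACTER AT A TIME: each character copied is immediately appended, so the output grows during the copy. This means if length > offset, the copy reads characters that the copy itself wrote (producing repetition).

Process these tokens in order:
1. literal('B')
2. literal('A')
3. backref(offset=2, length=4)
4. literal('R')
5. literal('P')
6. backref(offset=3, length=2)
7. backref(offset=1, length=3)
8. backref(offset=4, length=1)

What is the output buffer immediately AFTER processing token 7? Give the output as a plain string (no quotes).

Answer: BABABARPARRRR

Derivation:
Token 1: literal('B'). Output: "B"
Token 2: literal('A'). Output: "BA"
Token 3: backref(off=2, len=4) (overlapping!). Copied 'BABA' from pos 0. Output: "BABABA"
Token 4: literal('R'). Output: "BABABAR"
Token 5: literal('P'). Output: "BABABARP"
Token 6: backref(off=3, len=2). Copied 'AR' from pos 5. Output: "BABABARPAR"
Token 7: backref(off=1, len=3) (overlapping!). Copied 'RRR' from pos 9. Output: "BABABARPARRRR"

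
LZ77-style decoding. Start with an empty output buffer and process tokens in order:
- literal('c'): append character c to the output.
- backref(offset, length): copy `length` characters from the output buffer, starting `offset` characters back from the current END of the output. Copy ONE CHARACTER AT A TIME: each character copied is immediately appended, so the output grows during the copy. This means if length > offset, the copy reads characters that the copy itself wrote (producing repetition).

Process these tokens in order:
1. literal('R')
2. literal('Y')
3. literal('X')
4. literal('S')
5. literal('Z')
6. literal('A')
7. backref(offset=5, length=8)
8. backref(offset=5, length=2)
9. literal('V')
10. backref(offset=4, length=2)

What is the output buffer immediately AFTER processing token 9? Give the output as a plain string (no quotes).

Token 1: literal('R'). Output: "R"
Token 2: literal('Y'). Output: "RY"
Token 3: literal('X'). Output: "RYX"
Token 4: literal('S'). Output: "RYXS"
Token 5: literal('Z'). Output: "RYXSZ"
Token 6: literal('A'). Output: "RYXSZA"
Token 7: backref(off=5, len=8) (overlapping!). Copied 'YXSZAYXS' from pos 1. Output: "RYXSZAYXSZAYXS"
Token 8: backref(off=5, len=2). Copied 'ZA' from pos 9. Output: "RYXSZAYXSZAYXSZA"
Token 9: literal('V'). Output: "RYXSZAYXSZAYXSZAV"

Answer: RYXSZAYXSZAYXSZAV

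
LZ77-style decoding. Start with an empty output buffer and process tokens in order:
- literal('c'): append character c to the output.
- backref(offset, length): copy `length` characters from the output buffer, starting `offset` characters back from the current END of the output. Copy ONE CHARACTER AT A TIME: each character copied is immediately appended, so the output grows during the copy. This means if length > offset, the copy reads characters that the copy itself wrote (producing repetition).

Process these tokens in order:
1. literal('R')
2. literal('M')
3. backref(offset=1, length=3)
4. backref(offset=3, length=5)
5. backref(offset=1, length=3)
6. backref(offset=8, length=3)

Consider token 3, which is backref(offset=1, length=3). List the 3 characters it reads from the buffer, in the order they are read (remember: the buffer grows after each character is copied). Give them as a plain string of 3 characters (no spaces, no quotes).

Answer: MMM

Derivation:
Token 1: literal('R'). Output: "R"
Token 2: literal('M'). Output: "RM"
Token 3: backref(off=1, len=3). Buffer before: "RM" (len 2)
  byte 1: read out[1]='M', append. Buffer now: "RMM"
  byte 2: read out[2]='M', append. Buffer now: "RMMM"
  byte 3: read out[3]='M', append. Buffer now: "RMMMM"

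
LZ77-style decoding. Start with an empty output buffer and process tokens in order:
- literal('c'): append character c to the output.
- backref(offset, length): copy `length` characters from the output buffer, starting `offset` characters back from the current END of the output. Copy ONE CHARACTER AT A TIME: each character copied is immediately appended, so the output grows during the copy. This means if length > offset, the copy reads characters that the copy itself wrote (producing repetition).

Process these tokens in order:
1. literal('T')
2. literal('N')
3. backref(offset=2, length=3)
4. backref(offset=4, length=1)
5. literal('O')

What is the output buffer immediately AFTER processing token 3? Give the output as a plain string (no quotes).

Token 1: literal('T'). Output: "T"
Token 2: literal('N'). Output: "TN"
Token 3: backref(off=2, len=3) (overlapping!). Copied 'TNT' from pos 0. Output: "TNTNT"

Answer: TNTNT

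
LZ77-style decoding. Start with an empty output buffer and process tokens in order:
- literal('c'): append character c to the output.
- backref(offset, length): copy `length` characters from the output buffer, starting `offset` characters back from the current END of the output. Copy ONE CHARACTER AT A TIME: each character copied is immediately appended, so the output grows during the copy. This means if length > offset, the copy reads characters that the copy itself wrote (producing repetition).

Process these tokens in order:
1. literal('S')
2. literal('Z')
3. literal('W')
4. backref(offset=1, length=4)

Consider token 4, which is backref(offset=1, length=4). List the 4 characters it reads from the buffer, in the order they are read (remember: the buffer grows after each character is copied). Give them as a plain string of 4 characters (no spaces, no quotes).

Answer: WWWW

Derivation:
Token 1: literal('S'). Output: "S"
Token 2: literal('Z'). Output: "SZ"
Token 3: literal('W'). Output: "SZW"
Token 4: backref(off=1, len=4). Buffer before: "SZW" (len 3)
  byte 1: read out[2]='W', append. Buffer now: "SZWW"
  byte 2: read out[3]='W', append. Buffer now: "SZWWW"
  byte 3: read out[4]='W', append. Buffer now: "SZWWWW"
  byte 4: read out[5]='W', append. Buffer now: "SZWWWWW"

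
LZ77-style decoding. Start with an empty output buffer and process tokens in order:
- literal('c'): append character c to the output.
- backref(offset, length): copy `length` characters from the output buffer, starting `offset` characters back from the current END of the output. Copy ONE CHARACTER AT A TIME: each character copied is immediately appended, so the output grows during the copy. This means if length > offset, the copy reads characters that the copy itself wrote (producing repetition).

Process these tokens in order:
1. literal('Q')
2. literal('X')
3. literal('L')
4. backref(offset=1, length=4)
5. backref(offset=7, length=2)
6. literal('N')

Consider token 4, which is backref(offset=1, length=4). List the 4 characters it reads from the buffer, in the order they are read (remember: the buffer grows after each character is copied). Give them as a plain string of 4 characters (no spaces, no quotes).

Answer: LLLL

Derivation:
Token 1: literal('Q'). Output: "Q"
Token 2: literal('X'). Output: "QX"
Token 3: literal('L'). Output: "QXL"
Token 4: backref(off=1, len=4). Buffer before: "QXL" (len 3)
  byte 1: read out[2]='L', append. Buffer now: "QXLL"
  byte 2: read out[3]='L', append. Buffer now: "QXLLL"
  byte 3: read out[4]='L', append. Buffer now: "QXLLLL"
  byte 4: read out[5]='L', append. Buffer now: "QXLLLLL"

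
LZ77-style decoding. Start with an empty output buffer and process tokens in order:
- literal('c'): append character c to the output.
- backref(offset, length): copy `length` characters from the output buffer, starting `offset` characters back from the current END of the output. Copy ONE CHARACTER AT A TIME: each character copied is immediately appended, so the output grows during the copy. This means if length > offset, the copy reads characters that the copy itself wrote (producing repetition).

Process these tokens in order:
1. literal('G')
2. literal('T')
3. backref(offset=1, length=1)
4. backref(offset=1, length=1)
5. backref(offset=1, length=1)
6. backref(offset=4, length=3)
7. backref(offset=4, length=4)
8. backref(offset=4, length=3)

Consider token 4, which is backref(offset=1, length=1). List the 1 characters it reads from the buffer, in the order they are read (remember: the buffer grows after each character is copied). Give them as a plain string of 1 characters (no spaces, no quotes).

Answer: T

Derivation:
Token 1: literal('G'). Output: "G"
Token 2: literal('T'). Output: "GT"
Token 3: backref(off=1, len=1). Copied 'T' from pos 1. Output: "GTT"
Token 4: backref(off=1, len=1). Buffer before: "GTT" (len 3)
  byte 1: read out[2]='T', append. Buffer now: "GTTT"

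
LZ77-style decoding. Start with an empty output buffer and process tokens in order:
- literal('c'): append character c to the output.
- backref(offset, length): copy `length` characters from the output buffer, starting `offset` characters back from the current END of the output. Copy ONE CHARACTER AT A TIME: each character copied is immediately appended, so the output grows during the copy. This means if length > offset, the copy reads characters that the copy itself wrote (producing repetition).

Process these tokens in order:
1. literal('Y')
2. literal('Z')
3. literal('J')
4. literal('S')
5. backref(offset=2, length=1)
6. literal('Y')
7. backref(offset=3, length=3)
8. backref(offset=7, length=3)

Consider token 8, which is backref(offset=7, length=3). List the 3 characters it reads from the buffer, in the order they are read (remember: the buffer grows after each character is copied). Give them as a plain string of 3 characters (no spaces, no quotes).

Answer: JSJ

Derivation:
Token 1: literal('Y'). Output: "Y"
Token 2: literal('Z'). Output: "YZ"
Token 3: literal('J'). Output: "YZJ"
Token 4: literal('S'). Output: "YZJS"
Token 5: backref(off=2, len=1). Copied 'J' from pos 2. Output: "YZJSJ"
Token 6: literal('Y'). Output: "YZJSJY"
Token 7: backref(off=3, len=3). Copied 'SJY' from pos 3. Output: "YZJSJYSJY"
Token 8: backref(off=7, len=3). Buffer before: "YZJSJYSJY" (len 9)
  byte 1: read out[2]='J', append. Buffer now: "YZJSJYSJYJ"
  byte 2: read out[3]='S', append. Buffer now: "YZJSJYSJYJS"
  byte 3: read out[4]='J', append. Buffer now: "YZJSJYSJYJSJ"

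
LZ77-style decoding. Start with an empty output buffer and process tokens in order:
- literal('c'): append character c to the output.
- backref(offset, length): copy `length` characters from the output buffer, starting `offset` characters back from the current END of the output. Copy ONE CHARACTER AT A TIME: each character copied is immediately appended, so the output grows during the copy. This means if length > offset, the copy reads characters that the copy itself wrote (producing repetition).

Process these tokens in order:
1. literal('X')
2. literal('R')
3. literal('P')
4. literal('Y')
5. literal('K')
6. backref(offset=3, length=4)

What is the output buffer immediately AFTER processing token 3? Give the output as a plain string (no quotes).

Token 1: literal('X'). Output: "X"
Token 2: literal('R'). Output: "XR"
Token 3: literal('P'). Output: "XRP"

Answer: XRP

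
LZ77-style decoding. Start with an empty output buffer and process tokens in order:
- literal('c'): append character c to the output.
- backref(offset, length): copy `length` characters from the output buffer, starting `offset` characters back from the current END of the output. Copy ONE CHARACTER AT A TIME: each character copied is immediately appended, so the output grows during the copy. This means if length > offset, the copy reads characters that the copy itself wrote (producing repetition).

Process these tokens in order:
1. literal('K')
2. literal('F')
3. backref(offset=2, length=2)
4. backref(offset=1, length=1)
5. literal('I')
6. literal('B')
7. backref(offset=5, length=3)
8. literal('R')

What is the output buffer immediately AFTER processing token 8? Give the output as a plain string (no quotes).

Token 1: literal('K'). Output: "K"
Token 2: literal('F'). Output: "KF"
Token 3: backref(off=2, len=2). Copied 'KF' from pos 0. Output: "KFKF"
Token 4: backref(off=1, len=1). Copied 'F' from pos 3. Output: "KFKFF"
Token 5: literal('I'). Output: "KFKFFI"
Token 6: literal('B'). Output: "KFKFFIB"
Token 7: backref(off=5, len=3). Copied 'KFF' from pos 2. Output: "KFKFFIBKFF"
Token 8: literal('R'). Output: "KFKFFIBKFFR"

Answer: KFKFFIBKFFR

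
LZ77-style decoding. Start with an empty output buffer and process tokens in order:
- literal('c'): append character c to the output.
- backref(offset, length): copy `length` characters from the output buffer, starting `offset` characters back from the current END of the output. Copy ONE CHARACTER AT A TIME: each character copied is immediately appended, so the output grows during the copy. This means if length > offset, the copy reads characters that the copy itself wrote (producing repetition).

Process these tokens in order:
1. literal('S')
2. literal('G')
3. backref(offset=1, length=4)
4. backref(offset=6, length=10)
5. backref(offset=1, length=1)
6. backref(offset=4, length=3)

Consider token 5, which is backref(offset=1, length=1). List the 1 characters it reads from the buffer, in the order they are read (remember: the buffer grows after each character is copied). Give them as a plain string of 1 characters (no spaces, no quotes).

Answer: G

Derivation:
Token 1: literal('S'). Output: "S"
Token 2: literal('G'). Output: "SG"
Token 3: backref(off=1, len=4) (overlapping!). Copied 'GGGG' from pos 1. Output: "SGGGGG"
Token 4: backref(off=6, len=10) (overlapping!). Copied 'SGGGGGSGGG' from pos 0. Output: "SGGGGGSGGGGGSGGG"
Token 5: backref(off=1, len=1). Buffer before: "SGGGGGSGGGGGSGGG" (len 16)
  byte 1: read out[15]='G', append. Buffer now: "SGGGGGSGGGGGSGGGG"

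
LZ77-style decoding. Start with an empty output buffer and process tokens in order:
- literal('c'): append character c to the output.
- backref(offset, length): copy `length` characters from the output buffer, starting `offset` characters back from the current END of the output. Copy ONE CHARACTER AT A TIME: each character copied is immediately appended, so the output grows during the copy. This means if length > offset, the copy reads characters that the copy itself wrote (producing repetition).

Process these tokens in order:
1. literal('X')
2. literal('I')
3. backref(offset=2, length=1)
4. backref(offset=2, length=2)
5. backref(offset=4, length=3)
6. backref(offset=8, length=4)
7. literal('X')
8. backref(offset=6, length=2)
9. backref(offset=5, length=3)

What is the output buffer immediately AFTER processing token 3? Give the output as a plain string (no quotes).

Answer: XIX

Derivation:
Token 1: literal('X'). Output: "X"
Token 2: literal('I'). Output: "XI"
Token 3: backref(off=2, len=1). Copied 'X' from pos 0. Output: "XIX"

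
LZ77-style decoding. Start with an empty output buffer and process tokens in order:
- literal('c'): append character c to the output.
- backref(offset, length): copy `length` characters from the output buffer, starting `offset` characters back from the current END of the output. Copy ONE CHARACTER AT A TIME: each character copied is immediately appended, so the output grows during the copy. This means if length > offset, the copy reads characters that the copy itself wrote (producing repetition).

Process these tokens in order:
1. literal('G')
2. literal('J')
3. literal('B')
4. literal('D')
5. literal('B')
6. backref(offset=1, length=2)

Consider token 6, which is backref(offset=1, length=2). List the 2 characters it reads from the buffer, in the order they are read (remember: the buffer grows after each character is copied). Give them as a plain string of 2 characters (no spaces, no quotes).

Token 1: literal('G'). Output: "G"
Token 2: literal('J'). Output: "GJ"
Token 3: literal('B'). Output: "GJB"
Token 4: literal('D'). Output: "GJBD"
Token 5: literal('B'). Output: "GJBDB"
Token 6: backref(off=1, len=2). Buffer before: "GJBDB" (len 5)
  byte 1: read out[4]='B', append. Buffer now: "GJBDBB"
  byte 2: read out[5]='B', append. Buffer now: "GJBDBBB"

Answer: BB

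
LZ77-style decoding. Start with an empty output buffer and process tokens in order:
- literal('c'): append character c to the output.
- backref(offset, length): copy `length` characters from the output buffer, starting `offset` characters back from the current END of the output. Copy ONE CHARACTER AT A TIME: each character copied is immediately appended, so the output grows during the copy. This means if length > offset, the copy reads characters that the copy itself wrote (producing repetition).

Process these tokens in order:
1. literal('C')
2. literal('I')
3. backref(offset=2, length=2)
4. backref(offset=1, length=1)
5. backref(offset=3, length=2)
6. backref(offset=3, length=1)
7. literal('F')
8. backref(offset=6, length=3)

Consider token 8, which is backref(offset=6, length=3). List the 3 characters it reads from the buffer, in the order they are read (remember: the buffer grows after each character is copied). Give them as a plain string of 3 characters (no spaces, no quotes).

Token 1: literal('C'). Output: "C"
Token 2: literal('I'). Output: "CI"
Token 3: backref(off=2, len=2). Copied 'CI' from pos 0. Output: "CICI"
Token 4: backref(off=1, len=1). Copied 'I' from pos 3. Output: "CICII"
Token 5: backref(off=3, len=2). Copied 'CI' from pos 2. Output: "CICIICI"
Token 6: backref(off=3, len=1). Copied 'I' from pos 4. Output: "CICIICII"
Token 7: literal('F'). Output: "CICIICIIF"
Token 8: backref(off=6, len=3). Buffer before: "CICIICIIF" (len 9)
  byte 1: read out[3]='I', append. Buffer now: "CICIICIIFI"
  byte 2: read out[4]='I', append. Buffer now: "CICIICIIFII"
  byte 3: read out[5]='C', append. Buffer now: "CICIICIIFIIC"

Answer: IIC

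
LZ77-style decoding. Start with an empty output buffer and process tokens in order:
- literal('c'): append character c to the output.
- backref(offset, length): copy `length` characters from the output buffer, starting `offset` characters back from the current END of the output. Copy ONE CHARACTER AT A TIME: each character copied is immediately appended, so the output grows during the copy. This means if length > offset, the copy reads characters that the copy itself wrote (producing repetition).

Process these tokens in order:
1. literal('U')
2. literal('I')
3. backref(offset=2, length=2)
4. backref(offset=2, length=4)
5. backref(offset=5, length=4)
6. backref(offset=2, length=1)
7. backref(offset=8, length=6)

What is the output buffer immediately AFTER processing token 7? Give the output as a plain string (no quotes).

Token 1: literal('U'). Output: "U"
Token 2: literal('I'). Output: "UI"
Token 3: backref(off=2, len=2). Copied 'UI' from pos 0. Output: "UIUI"
Token 4: backref(off=2, len=4) (overlapping!). Copied 'UIUI' from pos 2. Output: "UIUIUIUI"
Token 5: backref(off=5, len=4). Copied 'IUIU' from pos 3. Output: "UIUIUIUIIUIU"
Token 6: backref(off=2, len=1). Copied 'I' from pos 10. Output: "UIUIUIUIIUIUI"
Token 7: backref(off=8, len=6). Copied 'IUIIUI' from pos 5. Output: "UIUIUIUIIUIUIIUIIUI"

Answer: UIUIUIUIIUIUIIUIIUI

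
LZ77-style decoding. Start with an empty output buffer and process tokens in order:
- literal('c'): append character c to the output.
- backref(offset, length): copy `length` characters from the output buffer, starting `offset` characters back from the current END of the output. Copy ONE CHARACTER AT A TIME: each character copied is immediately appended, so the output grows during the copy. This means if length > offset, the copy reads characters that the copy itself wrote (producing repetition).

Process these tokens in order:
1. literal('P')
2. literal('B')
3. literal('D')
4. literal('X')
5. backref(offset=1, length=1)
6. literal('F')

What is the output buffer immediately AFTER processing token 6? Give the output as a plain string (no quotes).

Answer: PBDXXF

Derivation:
Token 1: literal('P'). Output: "P"
Token 2: literal('B'). Output: "PB"
Token 3: literal('D'). Output: "PBD"
Token 4: literal('X'). Output: "PBDX"
Token 5: backref(off=1, len=1). Copied 'X' from pos 3. Output: "PBDXX"
Token 6: literal('F'). Output: "PBDXXF"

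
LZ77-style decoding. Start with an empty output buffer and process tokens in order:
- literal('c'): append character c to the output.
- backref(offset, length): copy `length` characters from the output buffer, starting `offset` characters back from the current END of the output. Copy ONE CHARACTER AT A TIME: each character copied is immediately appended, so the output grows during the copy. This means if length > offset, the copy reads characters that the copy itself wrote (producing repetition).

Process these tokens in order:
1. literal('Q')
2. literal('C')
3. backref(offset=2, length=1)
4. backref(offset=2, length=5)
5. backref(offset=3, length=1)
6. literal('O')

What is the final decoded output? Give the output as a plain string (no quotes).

Answer: QCQCQCQCCO

Derivation:
Token 1: literal('Q'). Output: "Q"
Token 2: literal('C'). Output: "QC"
Token 3: backref(off=2, len=1). Copied 'Q' from pos 0. Output: "QCQ"
Token 4: backref(off=2, len=5) (overlapping!). Copied 'CQCQC' from pos 1. Output: "QCQCQCQC"
Token 5: backref(off=3, len=1). Copied 'C' from pos 5. Output: "QCQCQCQCC"
Token 6: literal('O'). Output: "QCQCQCQCCO"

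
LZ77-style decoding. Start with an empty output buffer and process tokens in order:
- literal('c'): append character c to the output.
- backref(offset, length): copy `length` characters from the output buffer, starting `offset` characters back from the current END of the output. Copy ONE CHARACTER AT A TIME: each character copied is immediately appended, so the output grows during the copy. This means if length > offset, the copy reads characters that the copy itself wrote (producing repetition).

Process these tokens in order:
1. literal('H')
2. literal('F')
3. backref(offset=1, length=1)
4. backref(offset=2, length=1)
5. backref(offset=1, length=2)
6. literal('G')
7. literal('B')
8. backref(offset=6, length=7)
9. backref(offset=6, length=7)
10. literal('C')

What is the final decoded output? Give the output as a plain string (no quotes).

Answer: HFFFFFGBFFFFGBFFFFGBFFC

Derivation:
Token 1: literal('H'). Output: "H"
Token 2: literal('F'). Output: "HF"
Token 3: backref(off=1, len=1). Copied 'F' from pos 1. Output: "HFF"
Token 4: backref(off=2, len=1). Copied 'F' from pos 1. Output: "HFFF"
Token 5: backref(off=1, len=2) (overlapping!). Copied 'FF' from pos 3. Output: "HFFFFF"
Token 6: literal('G'). Output: "HFFFFFG"
Token 7: literal('B'). Output: "HFFFFFGB"
Token 8: backref(off=6, len=7) (overlapping!). Copied 'FFFFGBF' from pos 2. Output: "HFFFFFGBFFFFGBF"
Token 9: backref(off=6, len=7) (overlapping!). Copied 'FFFGBFF' from pos 9. Output: "HFFFFFGBFFFFGBFFFFGBFF"
Token 10: literal('C'). Output: "HFFFFFGBFFFFGBFFFFGBFFC"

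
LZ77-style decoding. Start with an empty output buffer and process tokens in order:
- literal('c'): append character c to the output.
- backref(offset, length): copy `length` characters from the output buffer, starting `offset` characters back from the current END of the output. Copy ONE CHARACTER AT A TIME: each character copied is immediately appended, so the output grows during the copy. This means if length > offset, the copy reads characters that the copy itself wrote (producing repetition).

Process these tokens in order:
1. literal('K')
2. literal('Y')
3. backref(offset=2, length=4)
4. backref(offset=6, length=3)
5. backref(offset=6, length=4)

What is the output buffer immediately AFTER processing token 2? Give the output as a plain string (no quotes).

Token 1: literal('K'). Output: "K"
Token 2: literal('Y'). Output: "KY"

Answer: KY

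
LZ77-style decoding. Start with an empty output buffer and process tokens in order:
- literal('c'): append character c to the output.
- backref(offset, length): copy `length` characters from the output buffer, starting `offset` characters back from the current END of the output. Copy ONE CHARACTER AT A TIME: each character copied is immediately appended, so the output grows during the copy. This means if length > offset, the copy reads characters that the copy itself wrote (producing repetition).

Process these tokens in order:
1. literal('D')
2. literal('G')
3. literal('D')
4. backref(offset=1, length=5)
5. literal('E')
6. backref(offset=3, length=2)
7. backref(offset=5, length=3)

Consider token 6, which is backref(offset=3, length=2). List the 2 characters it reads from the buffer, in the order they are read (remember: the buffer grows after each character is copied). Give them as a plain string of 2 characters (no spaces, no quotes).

Answer: DD

Derivation:
Token 1: literal('D'). Output: "D"
Token 2: literal('G'). Output: "DG"
Token 3: literal('D'). Output: "DGD"
Token 4: backref(off=1, len=5) (overlapping!). Copied 'DDDDD' from pos 2. Output: "DGDDDDDD"
Token 5: literal('E'). Output: "DGDDDDDDE"
Token 6: backref(off=3, len=2). Buffer before: "DGDDDDDDE" (len 9)
  byte 1: read out[6]='D', append. Buffer now: "DGDDDDDDED"
  byte 2: read out[7]='D', append. Buffer now: "DGDDDDDDEDD"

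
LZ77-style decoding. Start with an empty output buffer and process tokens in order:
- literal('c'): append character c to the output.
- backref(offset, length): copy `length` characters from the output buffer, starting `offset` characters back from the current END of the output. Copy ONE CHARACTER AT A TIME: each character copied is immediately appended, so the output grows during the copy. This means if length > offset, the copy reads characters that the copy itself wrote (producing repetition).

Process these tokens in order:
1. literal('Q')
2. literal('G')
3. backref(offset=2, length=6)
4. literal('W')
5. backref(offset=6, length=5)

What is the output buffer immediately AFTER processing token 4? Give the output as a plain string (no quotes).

Token 1: literal('Q'). Output: "Q"
Token 2: literal('G'). Output: "QG"
Token 3: backref(off=2, len=6) (overlapping!). Copied 'QGQGQG' from pos 0. Output: "QGQGQGQG"
Token 4: literal('W'). Output: "QGQGQGQGW"

Answer: QGQGQGQGW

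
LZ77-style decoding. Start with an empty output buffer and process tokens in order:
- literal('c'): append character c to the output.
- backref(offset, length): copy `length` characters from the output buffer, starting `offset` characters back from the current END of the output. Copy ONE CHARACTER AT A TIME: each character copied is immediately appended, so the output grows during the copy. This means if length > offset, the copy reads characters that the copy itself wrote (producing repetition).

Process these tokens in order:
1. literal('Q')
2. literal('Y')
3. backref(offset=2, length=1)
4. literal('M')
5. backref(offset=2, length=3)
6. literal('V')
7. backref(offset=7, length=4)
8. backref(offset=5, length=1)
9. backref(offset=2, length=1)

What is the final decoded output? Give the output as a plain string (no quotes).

Answer: QYQMQMQVYQMQVQ

Derivation:
Token 1: literal('Q'). Output: "Q"
Token 2: literal('Y'). Output: "QY"
Token 3: backref(off=2, len=1). Copied 'Q' from pos 0. Output: "QYQ"
Token 4: literal('M'). Output: "QYQM"
Token 5: backref(off=2, len=3) (overlapping!). Copied 'QMQ' from pos 2. Output: "QYQMQMQ"
Token 6: literal('V'). Output: "QYQMQMQV"
Token 7: backref(off=7, len=4). Copied 'YQMQ' from pos 1. Output: "QYQMQMQVYQMQ"
Token 8: backref(off=5, len=1). Copied 'V' from pos 7. Output: "QYQMQMQVYQMQV"
Token 9: backref(off=2, len=1). Copied 'Q' from pos 11. Output: "QYQMQMQVYQMQVQ"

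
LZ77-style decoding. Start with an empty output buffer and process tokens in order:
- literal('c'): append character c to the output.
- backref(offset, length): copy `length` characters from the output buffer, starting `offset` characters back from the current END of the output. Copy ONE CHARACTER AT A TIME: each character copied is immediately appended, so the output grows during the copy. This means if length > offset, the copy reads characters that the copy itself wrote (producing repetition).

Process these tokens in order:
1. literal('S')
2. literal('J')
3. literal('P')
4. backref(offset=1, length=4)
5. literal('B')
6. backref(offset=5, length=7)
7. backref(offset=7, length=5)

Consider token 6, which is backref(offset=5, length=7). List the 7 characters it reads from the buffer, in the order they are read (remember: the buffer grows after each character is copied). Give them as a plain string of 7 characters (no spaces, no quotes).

Token 1: literal('S'). Output: "S"
Token 2: literal('J'). Output: "SJ"
Token 3: literal('P'). Output: "SJP"
Token 4: backref(off=1, len=4) (overlapping!). Copied 'PPPP' from pos 2. Output: "SJPPPPP"
Token 5: literal('B'). Output: "SJPPPPPB"
Token 6: backref(off=5, len=7). Buffer before: "SJPPPPPB" (len 8)
  byte 1: read out[3]='P', append. Buffer now: "SJPPPPPBP"
  byte 2: read out[4]='P', append. Buffer now: "SJPPPPPBPP"
  byte 3: read out[5]='P', append. Buffer now: "SJPPPPPBPPP"
  byte 4: read out[6]='P', append. Buffer now: "SJPPPPPBPPPP"
  byte 5: read out[7]='B', append. Buffer now: "SJPPPPPBPPPPB"
  byte 6: read out[8]='P', append. Buffer now: "SJPPPPPBPPPPBP"
  byte 7: read out[9]='P', append. Buffer now: "SJPPPPPBPPPPBPP"

Answer: PPPPBPP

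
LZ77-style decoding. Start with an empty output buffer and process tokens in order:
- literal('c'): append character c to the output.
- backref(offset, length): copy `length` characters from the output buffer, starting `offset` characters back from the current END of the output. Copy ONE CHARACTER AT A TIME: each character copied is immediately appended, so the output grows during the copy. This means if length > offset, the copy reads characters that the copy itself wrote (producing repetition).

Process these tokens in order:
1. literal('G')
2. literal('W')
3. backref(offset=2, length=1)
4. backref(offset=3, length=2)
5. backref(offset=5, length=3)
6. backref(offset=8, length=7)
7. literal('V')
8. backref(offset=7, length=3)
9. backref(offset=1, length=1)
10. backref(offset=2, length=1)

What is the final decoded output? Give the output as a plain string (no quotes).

Answer: GWGGWGWGGWGGWGWVWGGGG

Derivation:
Token 1: literal('G'). Output: "G"
Token 2: literal('W'). Output: "GW"
Token 3: backref(off=2, len=1). Copied 'G' from pos 0. Output: "GWG"
Token 4: backref(off=3, len=2). Copied 'GW' from pos 0. Output: "GWGGW"
Token 5: backref(off=5, len=3). Copied 'GWG' from pos 0. Output: "GWGGWGWG"
Token 6: backref(off=8, len=7). Copied 'GWGGWGW' from pos 0. Output: "GWGGWGWGGWGGWGW"
Token 7: literal('V'). Output: "GWGGWGWGGWGGWGWV"
Token 8: backref(off=7, len=3). Copied 'WGG' from pos 9. Output: "GWGGWGWGGWGGWGWVWGG"
Token 9: backref(off=1, len=1). Copied 'G' from pos 18. Output: "GWGGWGWGGWGGWGWVWGGG"
Token 10: backref(off=2, len=1). Copied 'G' from pos 18. Output: "GWGGWGWGGWGGWGWVWGGGG"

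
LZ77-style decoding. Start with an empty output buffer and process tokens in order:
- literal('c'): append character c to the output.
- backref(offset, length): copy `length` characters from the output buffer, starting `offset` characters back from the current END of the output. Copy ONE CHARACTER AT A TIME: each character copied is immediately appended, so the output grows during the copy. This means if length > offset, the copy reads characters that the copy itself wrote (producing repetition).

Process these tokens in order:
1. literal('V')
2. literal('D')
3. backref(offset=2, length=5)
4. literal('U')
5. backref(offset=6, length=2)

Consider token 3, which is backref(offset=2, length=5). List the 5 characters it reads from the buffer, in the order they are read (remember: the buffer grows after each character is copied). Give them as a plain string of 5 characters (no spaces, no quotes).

Token 1: literal('V'). Output: "V"
Token 2: literal('D'). Output: "VD"
Token 3: backref(off=2, len=5). Buffer before: "VD" (len 2)
  byte 1: read out[0]='V', append. Buffer now: "VDV"
  byte 2: read out[1]='D', append. Buffer now: "VDVD"
  byte 3: read out[2]='V', append. Buffer now: "VDVDV"
  byte 4: read out[3]='D', append. Buffer now: "VDVDVD"
  byte 5: read out[4]='V', append. Buffer now: "VDVDVDV"

Answer: VDVDV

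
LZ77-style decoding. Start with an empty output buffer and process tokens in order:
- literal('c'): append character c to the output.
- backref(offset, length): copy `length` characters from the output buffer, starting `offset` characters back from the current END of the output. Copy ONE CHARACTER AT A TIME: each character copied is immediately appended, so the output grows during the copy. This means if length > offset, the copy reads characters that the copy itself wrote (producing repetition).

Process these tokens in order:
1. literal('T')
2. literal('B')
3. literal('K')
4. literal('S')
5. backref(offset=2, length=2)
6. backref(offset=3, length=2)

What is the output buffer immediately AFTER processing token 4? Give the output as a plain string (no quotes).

Answer: TBKS

Derivation:
Token 1: literal('T'). Output: "T"
Token 2: literal('B'). Output: "TB"
Token 3: literal('K'). Output: "TBK"
Token 4: literal('S'). Output: "TBKS"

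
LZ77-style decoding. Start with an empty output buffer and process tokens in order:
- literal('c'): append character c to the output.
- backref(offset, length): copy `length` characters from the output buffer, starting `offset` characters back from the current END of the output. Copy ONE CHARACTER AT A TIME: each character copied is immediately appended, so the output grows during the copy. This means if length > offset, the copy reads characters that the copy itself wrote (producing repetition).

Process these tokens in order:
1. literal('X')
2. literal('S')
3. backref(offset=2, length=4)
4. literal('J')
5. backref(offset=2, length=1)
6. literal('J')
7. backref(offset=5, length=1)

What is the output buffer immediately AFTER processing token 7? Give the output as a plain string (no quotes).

Answer: XSXSXSJSJX

Derivation:
Token 1: literal('X'). Output: "X"
Token 2: literal('S'). Output: "XS"
Token 3: backref(off=2, len=4) (overlapping!). Copied 'XSXS' from pos 0. Output: "XSXSXS"
Token 4: literal('J'). Output: "XSXSXSJ"
Token 5: backref(off=2, len=1). Copied 'S' from pos 5. Output: "XSXSXSJS"
Token 6: literal('J'). Output: "XSXSXSJSJ"
Token 7: backref(off=5, len=1). Copied 'X' from pos 4. Output: "XSXSXSJSJX"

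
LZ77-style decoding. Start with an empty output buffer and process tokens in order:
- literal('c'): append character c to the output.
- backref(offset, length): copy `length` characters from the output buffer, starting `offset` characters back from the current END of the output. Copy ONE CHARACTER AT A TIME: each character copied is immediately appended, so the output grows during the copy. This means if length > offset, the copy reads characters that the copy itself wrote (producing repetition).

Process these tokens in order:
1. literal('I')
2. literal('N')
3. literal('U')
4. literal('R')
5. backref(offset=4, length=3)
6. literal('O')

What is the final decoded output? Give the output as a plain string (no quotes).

Answer: INURINUO

Derivation:
Token 1: literal('I'). Output: "I"
Token 2: literal('N'). Output: "IN"
Token 3: literal('U'). Output: "INU"
Token 4: literal('R'). Output: "INUR"
Token 5: backref(off=4, len=3). Copied 'INU' from pos 0. Output: "INURINU"
Token 6: literal('O'). Output: "INURINUO"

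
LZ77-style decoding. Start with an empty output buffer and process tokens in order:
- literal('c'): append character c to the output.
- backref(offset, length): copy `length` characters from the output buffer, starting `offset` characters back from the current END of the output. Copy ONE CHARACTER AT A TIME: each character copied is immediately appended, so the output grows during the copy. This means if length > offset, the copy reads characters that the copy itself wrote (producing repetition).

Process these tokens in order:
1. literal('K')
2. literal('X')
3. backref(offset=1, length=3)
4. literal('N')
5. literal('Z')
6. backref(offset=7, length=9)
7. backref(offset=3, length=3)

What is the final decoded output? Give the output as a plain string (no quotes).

Token 1: literal('K'). Output: "K"
Token 2: literal('X'). Output: "KX"
Token 3: backref(off=1, len=3) (overlapping!). Copied 'XXX' from pos 1. Output: "KXXXX"
Token 4: literal('N'). Output: "KXXXXN"
Token 5: literal('Z'). Output: "KXXXXNZ"
Token 6: backref(off=7, len=9) (overlapping!). Copied 'KXXXXNZKX' from pos 0. Output: "KXXXXNZKXXXXNZKX"
Token 7: backref(off=3, len=3). Copied 'ZKX' from pos 13. Output: "KXXXXNZKXXXXNZKXZKX"

Answer: KXXXXNZKXXXXNZKXZKX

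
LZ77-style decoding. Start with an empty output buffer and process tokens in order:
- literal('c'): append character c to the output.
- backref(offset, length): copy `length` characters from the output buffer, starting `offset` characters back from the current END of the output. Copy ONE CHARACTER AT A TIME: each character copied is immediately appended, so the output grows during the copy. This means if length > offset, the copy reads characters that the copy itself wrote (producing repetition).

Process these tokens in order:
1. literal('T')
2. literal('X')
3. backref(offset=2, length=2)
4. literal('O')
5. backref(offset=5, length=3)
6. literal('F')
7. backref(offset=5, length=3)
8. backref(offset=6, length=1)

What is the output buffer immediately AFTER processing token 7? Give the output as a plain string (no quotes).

Answer: TXTXOTXTFOTX

Derivation:
Token 1: literal('T'). Output: "T"
Token 2: literal('X'). Output: "TX"
Token 3: backref(off=2, len=2). Copied 'TX' from pos 0. Output: "TXTX"
Token 4: literal('O'). Output: "TXTXO"
Token 5: backref(off=5, len=3). Copied 'TXT' from pos 0. Output: "TXTXOTXT"
Token 6: literal('F'). Output: "TXTXOTXTF"
Token 7: backref(off=5, len=3). Copied 'OTX' from pos 4. Output: "TXTXOTXTFOTX"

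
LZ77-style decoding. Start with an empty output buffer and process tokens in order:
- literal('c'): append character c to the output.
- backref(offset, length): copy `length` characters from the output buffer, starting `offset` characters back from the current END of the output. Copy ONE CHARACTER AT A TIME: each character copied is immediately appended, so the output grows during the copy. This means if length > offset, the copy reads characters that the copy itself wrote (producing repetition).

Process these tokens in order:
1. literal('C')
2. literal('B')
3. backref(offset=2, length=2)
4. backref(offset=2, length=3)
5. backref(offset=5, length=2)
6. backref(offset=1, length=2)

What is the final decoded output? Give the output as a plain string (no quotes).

Token 1: literal('C'). Output: "C"
Token 2: literal('B'). Output: "CB"
Token 3: backref(off=2, len=2). Copied 'CB' from pos 0. Output: "CBCB"
Token 4: backref(off=2, len=3) (overlapping!). Copied 'CBC' from pos 2. Output: "CBCBCBC"
Token 5: backref(off=5, len=2). Copied 'CB' from pos 2. Output: "CBCBCBCCB"
Token 6: backref(off=1, len=2) (overlapping!). Copied 'BB' from pos 8. Output: "CBCBCBCCBBB"

Answer: CBCBCBCCBBB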